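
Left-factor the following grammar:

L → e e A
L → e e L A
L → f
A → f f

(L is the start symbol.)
Left-factoring transforms A → αβ₁ | αβ₂ into A → αA' and A' → β₁ | β₂
(α is the longest common prefix among the alternatives). Repeat until
no nonterminal has two alternatives with a common prefix.

Round 1: L has alternatives sharing prefix 'e e'. Introduce L': L → e e L'
  Add: L' → A
  Add: L' → L A

No remaining common prefixes — done.

Resulting grammar:
L → e e L'
L' → A
L' → L A
L → f
A → f f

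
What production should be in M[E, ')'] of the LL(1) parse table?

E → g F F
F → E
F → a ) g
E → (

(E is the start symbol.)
To find M[E, ')'], we find productions for E where ')' is in the predict set (PREDICT(N → α) = (FIRST(α) \ {ε}) ∪ (FOLLOW(N) if α ⇒* ε)).

E → g F F: PREDICT = { 'g' }
E → (: PREDICT = { '(' }

M[E, ')'] is empty (no production applies)

Answer: Empty (error entry)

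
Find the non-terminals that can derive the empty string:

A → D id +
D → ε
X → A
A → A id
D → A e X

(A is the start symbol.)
{ 'D' }

A non-terminal is nullable if it can derive ε (the empty string): either it has an ε-production, or it has a production whose right-hand side consists entirely of nullable non-terminals.

ε-productions: D → ε
So D is immediately nullable.
No further non-terminal can be added: every production for the remaining non-terminals contains a terminal or a non-nullable non-terminal.
Nullable = { 'D' }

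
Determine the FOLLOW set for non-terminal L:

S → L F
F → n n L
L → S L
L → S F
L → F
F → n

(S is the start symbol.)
To compute FOLLOW(L), find every occurrence of L on a right-hand side N → α L β: add FIRST(β) \ {ε}, and if β is empty or nullable also add FOLLOW(N). Iterate to a fixed point.

In S → L F: L is followed by F, add FIRST(F) \ {ε} = { 'n' }
In F → n n L: L is at the end, add FOLLOW(F)
In L → S L: L is at the end; this adds FOLLOW(L) to itself — nothing new

The FOLLOW sets referred to above (computed the same way, to a fixed point):
  FOLLOW(F) = { $, 'n' }

Taking the union: FOLLOW(L) = { $, 'n' }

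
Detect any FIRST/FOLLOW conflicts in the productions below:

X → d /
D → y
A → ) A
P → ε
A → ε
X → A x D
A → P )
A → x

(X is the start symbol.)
Yes. A → x with FOLLOW(A) on { 'x' }

Nullable non-terminals: A, P.
FIRST sets used below: FIRST(P) = { ε }

A: nullable alternative(s) A → ε; FOLLOW(A) = { 'x' }
  A → ) A: FIRST \ {ε} = { ')' } — disjoint from FOLLOW(A)
  A → ε: FIRST \ {ε} = { } — this is the only nullable alternative, skip
  A → P ): FIRST \ {ε} = { ')' } — disjoint from FOLLOW(A)
  A → x: FIRST \ {ε} = { 'x' } — overlaps FOLLOW(A) on { 'x' }: CONFLICT
P has a nullable alternative but only one production, so nothing to check.

D, X have no nullable alternative, so no FIRST/FOLLOW check is needed there.

So the grammar has 1 FIRST/FOLLOW conflict (marked CONFLICT above).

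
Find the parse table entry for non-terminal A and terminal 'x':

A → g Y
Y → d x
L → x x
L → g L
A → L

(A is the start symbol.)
To find M[A, 'x'], we find productions for A where 'x' is in the predict set (PREDICT(N → α) = (FIRST(α) \ {ε}) ∪ (FOLLOW(N) if α ⇒* ε)).

Relevant sets:
  FIRST(L) = { 'g', 'x' }

A → g Y: PREDICT = { 'g' }
A → L: PREDICT = { 'g', 'x' }
  'x' is in predict set, so this production goes in M[A, 'x']

M[A, 'x'] = A → L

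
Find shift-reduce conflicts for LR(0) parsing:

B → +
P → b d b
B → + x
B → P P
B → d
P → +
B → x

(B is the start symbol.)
Yes — I1: [B → + .] vs [B → + . x]

Augment with B' → B and build the canonical LR(0) collection (I0 = CLOSURE({[B' → . B]}), then GOTO on every symbol after a dot until no new states appear). It has 12 states:
  I0: { [B → . + x], [B → . +], [B → . P P], [B → . d], [B → . x], [B' → . B], [P → . +], [P → . b d b] }  — shift
  I1: { [B → + . x], [B → + .], [P → + .] }  — shift, 2 reduces
  I2: { [B' → B .] }  — accept
  I3: { [B → P . P], [P → . +], [P → . b d b] }  — shift
  I4: { [P → b . d b] }  — shift
  I5: { [B → d .] }  — reduce
  I6: { [B → x .] }  — reduce
  I7: { [P → b d . b] }  — shift
  I8: { [P → b d b .] }  — reduce
  I9: { [P → + .] }  — reduce
  I10: { [B → P P .] }  — reduce
  I11: { [B → + x .] }  — reduce

I1 contains reduce items [B → + .], [P → + .] and shift item [B → + . x] — shift-reduce conflict.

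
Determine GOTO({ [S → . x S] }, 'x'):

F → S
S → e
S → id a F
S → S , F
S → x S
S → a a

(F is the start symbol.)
GOTO(I, 'x') = CLOSURE({ [A → αX.β] : [A → α.Xβ] ∈ I, X = 'x' })

Items with dot before 'x', with the dot advanced:
  [S → . x S] → [S → x . S]
Closure of the advanced items:
  [S → x . S] has the dot before S: add [S → . e], [S → . id a F], [S → . S , F], [S → . x S], [S → . a a]

GOTO = { [S → . S , F], [S → . a a], [S → . e], [S → . id a F], [S → . x S], [S → x . S] }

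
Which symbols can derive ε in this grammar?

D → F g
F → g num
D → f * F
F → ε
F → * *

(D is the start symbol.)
ε-productions: F → ε
So F is immediately nullable.
No further non-terminal can be added: every production for the remaining non-terminals contains a terminal or a non-nullable non-terminal.
Nullable = { 'F' }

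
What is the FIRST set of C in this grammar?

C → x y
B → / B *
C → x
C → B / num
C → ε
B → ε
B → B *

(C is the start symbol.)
{ '*', '/', 'x', ε }

To compute FIRST(C), examine every production with C on the left-hand side, reading each right-hand side left to right until a non-nullable symbol is reached.

FIRST sets of the other non-terminals involved (by the same procedure, iterated to a fixed point):
  FIRST(B) = { '*', '/', ε }

From C → x y:
  - x is a terminal: add 'x' and stop
From C → x:
  - x is a terminal: add 'x' and stop
From C → B / num:
  - B is a non-terminal: add FIRST(B) \ {ε} = { '*', '/' }
    B is nullable, so continue to the next symbol
  - '/' is a terminal: add '/' and stop
From C → ε:
  - ε-production, so ε ∈ FIRST(C)

Collecting: FIRST(C) = { '*', '/', 'x', ε }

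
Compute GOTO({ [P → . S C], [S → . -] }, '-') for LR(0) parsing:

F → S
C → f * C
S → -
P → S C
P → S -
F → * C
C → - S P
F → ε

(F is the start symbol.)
{ [S → - .] }

GOTO(I, '-') = CLOSURE({ [A → αX.β] : [A → α.Xβ] ∈ I, X = '-' })

Items with dot before '-', with the dot advanced:
  [S → . -] → [S → - .]
Closure adds nothing (no advanced item has the dot before a non-terminal).

GOTO = { [S → - .] }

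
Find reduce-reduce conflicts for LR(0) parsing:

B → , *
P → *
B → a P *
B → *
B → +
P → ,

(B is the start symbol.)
A reduce-reduce conflict occurs when an LR(0) state has two complete items [A → α .] and [B → β .] — both call for a reduction, and with no lookahead the parser cannot choose between them.

Augment with B' → B and build the canonical LR(0) collection (I0 = CLOSURE({[B' → . B]}), then GOTO on every symbol after a dot until no new states appear). It has 11 states:
  I0: { [B → . *], [B → . +], [B → . , *], [B → . a P *], [B' → . B] }  — shift
  I1: { [B → * .] }  — reduce
  I2: { [B → + .] }  — reduce
  I3: { [B → , . *] }  — shift
  I4: { [B' → B .] }  — accept
  I5: { [B → a . P *], [P → . *], [P → . ,] }  — shift
  I6: { [P → * .] }  — reduce
  I7: { [P → , .] }  — reduce
  I8: { [B → a P . *] }  — shift
  I9: { [B → a P * .] }  — reduce
  I10: { [B → , * .] }  — reduce

No state contains more than one complete item.

Answer: No reduce-reduce conflicts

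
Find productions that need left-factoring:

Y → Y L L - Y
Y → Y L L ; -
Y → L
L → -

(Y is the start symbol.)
Left-factoring is needed when two productions for the same non-terminal
share a common prefix on the right-hand side.

Productions for Y:
  Y → Y L L - Y
  Y → Y L L ; -
  Y → L

Found common prefix 'Y L L' in productions for Y

Answer: Yes, Y has productions with common prefix 'Y L L'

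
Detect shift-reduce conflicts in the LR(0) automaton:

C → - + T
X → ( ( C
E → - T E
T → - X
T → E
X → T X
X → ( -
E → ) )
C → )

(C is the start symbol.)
A shift-reduce conflict occurs when an LR(0) state has both:
  - a complete (reduce) item [A → α .] (dot at the end), and
  - a shift item [B → β . c γ] (dot before a terminal).

Augment with C' → C and build the canonical LR(0) collection (I0 = CLOSURE({[C' → . C]}), then GOTO on every symbol after a dot until no new states appear). It has 19 states:
  I0: { [C → . )], [C → . - + T], [C' → . C] }  — shift
  I1: { [C → ) .] }  — reduce
  I2: { [C → - . + T] }  — shift
  I3: { [C' → C .] }  — accept
  I4: { [C → - + . T], [E → . ) )], [E → . - T E], [T → . - X], [T → . E] }  — shift
  I5: { [E → ) . )] }  — shift
  I6: { [E → - . T E], [E → . ) )], [E → . - T E], [T → - . X], [T → . - X], [T → . E], [X → . ( ( C], [X → . ( -], [X → . T X] }  — shift
  I7: { [T → E .] }  — reduce
  I8: { [C → - + T .] }  — reduce
  I9: { [X → ( . ( C], [X → ( . -] }  — shift
  I10: { [E → - T . E], [E → . ) )], [E → . - T E], [T → . - X], [T → . E], [X → . ( ( C], [X → . ( -], [X → . T X], [X → T . X] }  — shift
  I11: { [T → - X .] }  — reduce
  I12: { [E → - T E .], [T → E .] }  — 2 reduces
  I13: { [E → . ) )], [E → . - T E], [T → . - X], [T → . E], [X → . ( ( C], [X → . ( -], [X → . T X], [X → T . X] }  — shift
  I14: { [X → T X .] }  — reduce
  I15: { [C → . )], [C → . - + T], [X → ( ( . C] }  — shift
  I16: { [X → ( - .] }  — reduce
  I17: { [X → ( ( C .] }  — reduce
  I18: { [E → ) ) .] }  — reduce

No state contains both a complete item and a shift item.

Answer: No shift-reduce conflicts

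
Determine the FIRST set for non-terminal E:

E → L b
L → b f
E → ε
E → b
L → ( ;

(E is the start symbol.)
To compute FIRST(E), examine every production with E on the left-hand side, reading each right-hand side left to right until a non-nullable symbol is reached.

FIRST sets of the other non-terminals involved (by the same procedure, iterated to a fixed point):
  FIRST(L) = { '(', 'b' }

From E → L b:
  - L is a non-terminal: add FIRST(L) \ {ε} = { '(', 'b' }
    L is not nullable, so stop
From E → ε:
  - ε-production, so ε ∈ FIRST(E)
From E → b:
  - b is a terminal: add 'b' and stop

Collecting: FIRST(E) = { '(', 'b', ε }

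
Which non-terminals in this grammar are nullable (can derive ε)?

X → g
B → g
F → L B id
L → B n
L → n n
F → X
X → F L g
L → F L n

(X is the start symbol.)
There are no ε-productions, so no non-terminal can derive ε.
No non-terminals are nullable.

Answer: None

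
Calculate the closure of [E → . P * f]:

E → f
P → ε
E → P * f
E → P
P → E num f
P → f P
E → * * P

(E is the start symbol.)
Start with: [E → . P * f]
  [E → . P * f] has the dot before P: add [P → .], [P → . E num f], [P → . f P]
  [P → . E num f] has the dot before E: add [E → . f], [E → . P], [E → . * * P]
No further items can be added.

CLOSURE = { [E → . * * P], [E → . P * f], [E → . P], [E → . f], [P → . E num f], [P → . f P], [P → .] }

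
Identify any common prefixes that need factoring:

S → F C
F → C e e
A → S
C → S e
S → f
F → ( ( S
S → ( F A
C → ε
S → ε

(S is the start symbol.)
Left-factoring is needed when two productions for the same non-terminal
share a common prefix on the right-hand side.

Productions for S:
  S → F C
  S → f
  S → ( F A
  S → ε
Productions for F:
  F → C e e
  F → ( ( S
Productions for C:
  C → S e
  C → ε

No common prefixes found.

Answer: No, left-factoring is not needed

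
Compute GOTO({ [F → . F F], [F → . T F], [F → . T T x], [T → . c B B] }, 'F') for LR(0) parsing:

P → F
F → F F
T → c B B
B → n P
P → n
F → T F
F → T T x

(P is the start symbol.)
{ [F → . F F], [F → . T F], [F → . T T x], [F → F . F], [T → . c B B] }

GOTO(I, 'F') = CLOSURE({ [A → αX.β] : [A → α.Xβ] ∈ I, X = 'F' })

Items with dot before 'F', with the dot advanced:
  [F → . F F] → [F → F . F]
Closure of the advanced items:
  [F → F . F] has the dot before F: add [F → . F F], [F → . T F], [F → . T T x]
  [F → . T F] has the dot before T: add [T → . c B B]

GOTO = { [F → . F F], [F → . T F], [F → . T T x], [F → F . F], [T → . c B B] }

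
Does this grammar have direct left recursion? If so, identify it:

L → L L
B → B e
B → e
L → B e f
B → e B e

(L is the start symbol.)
L → L L: LEFT RECURSIVE (starts with L)
B → B e: LEFT RECURSIVE (starts with B)
B → e: starts with e
L → B e f: starts with B
B → e B e: starts with e

The grammar has direct left recursion on: L, B.

Answer: Yes, L, B are left-recursive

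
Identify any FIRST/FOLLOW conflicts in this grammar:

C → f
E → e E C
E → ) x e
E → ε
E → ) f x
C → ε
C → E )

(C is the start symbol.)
Yes. C → f with FOLLOW(C) on { 'f' }; C → E ')' with FOLLOW(C) on { ')', 'e' }; E → e E C with FOLLOW(E) on { 'e' }; E → ')' x e with FOLLOW(E) on { ')' }; E → ')' f x with FOLLOW(E) on { ')' }

Nullable non-terminals: C, E.
FIRST sets used below: FIRST(E) = { ')', 'e', ε }

C: nullable alternative(s) C → ε; FOLLOW(C) = { $, ')', 'e', 'f' }
  C → f: FIRST \ {ε} = { 'f' } — overlaps FOLLOW(C) on { 'f' }: CONFLICT
  C → ε: FIRST \ {ε} = { } — this is the only nullable alternative, skip
  C → E ): FIRST \ {ε} = { ')', 'e' } — overlaps FOLLOW(C) on { ')', 'e' }: CONFLICT

E: nullable alternative(s) E → ε; FOLLOW(E) = { ')', 'e', 'f' }
  E → e E C: FIRST \ {ε} = { 'e' } — overlaps FOLLOW(E) on { 'e' }: CONFLICT
  E → ) x e: FIRST \ {ε} = { ')' } — overlaps FOLLOW(E) on { ')' }: CONFLICT
  E → ε: FIRST \ {ε} = { } — this is the only nullable alternative, skip
  E → ) f x: FIRST \ {ε} = { ')' } — overlaps FOLLOW(E) on { ')' }: CONFLICT

So the grammar has 5 FIRST/FOLLOW conflicts (marked CONFLICT above).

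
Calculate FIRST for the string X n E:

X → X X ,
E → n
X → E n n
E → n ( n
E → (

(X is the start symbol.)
{ '(', 'n' }

FIRST sets of the non-terminals involved (from the grammar, by fixed-point iteration):
  FIRST(X) = { '(', 'n' }

To compute FIRST(X n E), process the symbols left to right:
Symbol X is a non-terminal. Add FIRST(X) \ {ε} = { '(', 'n' }
X is not nullable (ε ∉ FIRST(X)), so stop here.
FIRST(X n E) = { '(', 'n' }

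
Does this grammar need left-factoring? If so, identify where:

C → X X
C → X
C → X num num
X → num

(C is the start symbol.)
Left-factoring is needed when two productions for the same non-terminal
share a common prefix on the right-hand side.

Productions for C:
  C → X X
  C → X
  C → X num num

Found common prefix 'X' in productions for C

Answer: Yes, C has productions with common prefix 'X'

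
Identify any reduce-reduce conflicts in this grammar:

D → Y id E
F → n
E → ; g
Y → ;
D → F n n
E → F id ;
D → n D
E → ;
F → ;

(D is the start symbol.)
Yes — I1: [F → ; .] vs [Y → ; .]; I8: [E → ; .] vs [F → ; .]

A reduce-reduce conflict occurs when an LR(0) state has two complete items [A → α .] and [B → β .] — both call for a reduction, and with no lookahead the parser cannot choose between them.

Augment with D' → D and build the canonical LR(0) collection (I0 = CLOSURE({[D' → . D]}), then GOTO on every symbol after a dot until no new states appear). It has 17 states:
  I0: { [D → . F n n], [D → . Y id E], [D → . n D], [D' → . D], [F → . ;], [F → . n], [Y → . ;] }  — shift
  I1: { [F → ; .], [Y → ; .] }  — 2 reduces
  I2: { [D' → D .] }  — accept
  I3: { [D → F . n n] }  — shift
  I4: { [D → Y . id E] }  — shift
  I5: { [D → . F n n], [D → . Y id E], [D → . n D], [D → n . D], [F → . ;], [F → . n], [F → n .], [Y → . ;] }  — shift, reduce
  I6: { [D → n D .] }  — reduce
  I7: { [D → Y id . E], [E → . ; g], [E → . ;], [E → . F id ;], [F → . ;], [F → . n] }  — shift
  I8: { [E → ; . g], [E → ; .], [F → ; .] }  — shift, 2 reduces
  I9: { [D → Y id E .] }  — reduce
  I10: { [E → F . id ;] }  — shift
  I11: { [F → n .] }  — reduce
  I12: { [E → F id . ;] }  — shift
  I13: { [E → F id ; .] }  — reduce
  I14: { [E → ; g .] }  — reduce
  I15: { [D → F n . n] }  — shift
  I16: { [D → F n n .] }  — reduce

I1 contains complete items [F → ; .], [Y → ; .] — reduce-reduce conflict.
I8 contains complete items [E → ; .], [F → ; .] — reduce-reduce conflict.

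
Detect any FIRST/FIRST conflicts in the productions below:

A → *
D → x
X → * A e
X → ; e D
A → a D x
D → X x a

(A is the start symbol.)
No FIRST/FIRST conflicts.

FIRST sets of the non-terminals at (or reachable through a nullable prefix from) the front of some alternative:
  FIRST(X) = { '*', ';' }

Productions for A:
  A → *: FIRST = { '*' }
  A → a D x: FIRST = { 'a' }
Productions for D:
  D → x: FIRST = { 'x' }
  D → X x a: FIRST = { '*', ';' }
Productions for X:
  X → * A e: FIRST = { '*' }
  X → ; e D: FIRST = { ';' }

All alternatives of each non-terminal have pairwise disjoint FIRST sets.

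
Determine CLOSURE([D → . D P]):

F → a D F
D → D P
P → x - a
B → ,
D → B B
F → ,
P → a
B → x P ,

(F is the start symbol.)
Start with: [D → . D P]
  [D → . D P] has the dot before D: add [D → . B B]
  [D → . B B] has the dot before B: add [B → . ,], [B → . x P ,]
No further items can be added.

CLOSURE = { [B → . ,], [B → . x P ,], [D → . B B], [D → . D P] }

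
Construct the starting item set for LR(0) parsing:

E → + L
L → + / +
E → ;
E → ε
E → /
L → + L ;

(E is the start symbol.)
{ [E → . + L], [E → . /], [E → . ;], [E → .], [E' → . E] }

First, augment the grammar with E' → E
I₀ = CLOSURE({ [E' → . E] }):
  [E' → . E] has the dot before E: add [E → . + L], [E → . ;], [E → .], [E → . /]
No further items can be added.

I₀ = { [E → . + L], [E → . /], [E → . ;], [E → .], [E' → . E] }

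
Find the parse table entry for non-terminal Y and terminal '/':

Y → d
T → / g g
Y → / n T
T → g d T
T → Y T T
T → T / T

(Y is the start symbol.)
Y → / n T

To find M[Y, '/'], we find productions for Y where '/' is in the predict set (PREDICT(N → α) = (FIRST(α) \ {ε}) ∪ (FOLLOW(N) if α ⇒* ε)).

Y → d: PREDICT = { 'd' }
Y → / n T: PREDICT = { '/' }
  '/' is in predict set, so this production goes in M[Y, '/']

M[Y, '/'] = Y → / n T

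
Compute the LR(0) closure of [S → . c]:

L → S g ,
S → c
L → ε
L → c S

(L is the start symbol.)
{ [S → . c] }

To compute CLOSURE, for each item [A → α.Bβ] where B is a non-terminal, add [B → .γ] for all productions B → γ; repeat for the newly added items until nothing changes.

Start with: [S → . c]
The dot precedes the terminal c, so nothing is added.

CLOSURE = { [S → . c] }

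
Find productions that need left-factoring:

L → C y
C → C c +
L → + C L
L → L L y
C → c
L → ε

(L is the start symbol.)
No, left-factoring is not needed

Left-factoring is needed when two productions for the same non-terminal
share a common prefix on the right-hand side.

Productions for L:
  L → C y
  L → + C L
  L → L L y
  L → ε
Productions for C:
  C → C c +
  C → c

No common prefixes found.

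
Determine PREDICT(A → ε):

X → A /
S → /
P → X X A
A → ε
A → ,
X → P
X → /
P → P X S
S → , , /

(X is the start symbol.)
PREDICT(A → ε) = (FIRST(RHS) \ {ε}) ∪ (FOLLOW(A) if ε ∈ FIRST(RHS), i.e. RHS ⇒* ε)
The right-hand side is ε (FIRST(ε) = { ε }), so the predict set is FOLLOW(A) = { $, ',', '/' }
PREDICT(A → ε) = { $, ',', '/' }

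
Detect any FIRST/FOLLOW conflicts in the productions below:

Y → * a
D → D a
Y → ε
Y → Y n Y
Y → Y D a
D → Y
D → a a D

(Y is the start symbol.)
Yes. Y → '*' a with FOLLOW(Y) on { '*' }; Y → Y n Y with FOLLOW(Y) on { '*', 'a', 'n' }; Y → Y D a with FOLLOW(Y) on { '*', 'a', 'n' }; D → D a with FOLLOW(D) on { 'a' }; D → a a D with FOLLOW(D) on { 'a' }

Nullable non-terminals: D, Y.
FIRST sets used below: FIRST(D) = { '*', 'a', 'n', ε }, FIRST(Y) = { '*', 'a', 'n', ε }

D: nullable alternative(s) D → Y; FOLLOW(D) = { 'a' }
  D → D a: FIRST \ {ε} = { '*', 'a', 'n' } — overlaps FOLLOW(D) on { 'a' }: CONFLICT
  D → Y: FIRST \ {ε} = { '*', 'a', 'n' } — this is the only nullable alternative, skip
  D → a a D: FIRST \ {ε} = { 'a' } — overlaps FOLLOW(D) on { 'a' }: CONFLICT

Y: nullable alternative(s) Y → ε; FOLLOW(Y) = { $, '*', 'a', 'n' }
  Y → * a: FIRST \ {ε} = { '*' } — overlaps FOLLOW(Y) on { '*' }: CONFLICT
  Y → ε: FIRST \ {ε} = { } — this is the only nullable alternative, skip
  Y → Y n Y: FIRST \ {ε} = { '*', 'a', 'n' } — overlaps FOLLOW(Y) on { '*', 'a', 'n' }: CONFLICT
  Y → Y D a: FIRST \ {ε} = { '*', 'a', 'n' } — overlaps FOLLOW(Y) on { '*', 'a', 'n' }: CONFLICT

So the grammar has 5 FIRST/FOLLOW conflicts (marked CONFLICT above).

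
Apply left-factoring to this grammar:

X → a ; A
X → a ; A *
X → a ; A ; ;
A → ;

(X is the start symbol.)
X → a ; A X'
X' → ε
X' → *
X' → ; ;
A → ;

Left-factoring transforms A → αβ₁ | αβ₂ into A → αA' and A' → β₁ | β₂
(α is the longest common prefix among the alternatives). Repeat until
no nonterminal has two alternatives with a common prefix.

Round 1: X has alternatives sharing prefix 'a ; A'. Introduce X': X → a ; A X'
  Add: X' → ε
  Add: X' → *
  Add: X' → ; ;

No remaining common prefixes — done.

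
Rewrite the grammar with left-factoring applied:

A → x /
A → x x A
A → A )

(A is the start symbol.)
A → x A'
A' → /
A' → x A
A → A )

Left-factoring transforms A → αβ₁ | αβ₂ into A → αA' and A' → β₁ | β₂
(α is the longest common prefix among the alternatives). Repeat until
no nonterminal has two alternatives with a common prefix.

Round 1: A has alternatives sharing prefix 'x'. Introduce A': A → x A'
  Add: A' → /
  Add: A' → x A

No remaining common prefixes — done.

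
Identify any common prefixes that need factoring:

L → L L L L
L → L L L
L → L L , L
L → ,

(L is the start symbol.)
Left-factoring is needed when two productions for the same non-terminal
share a common prefix on the right-hand side.

Productions for L:
  L → L L L L
  L → L L L
  L → L L , L
  L → ,

Found common prefix 'L L' in productions for L

Answer: Yes, L has productions with common prefix 'L L'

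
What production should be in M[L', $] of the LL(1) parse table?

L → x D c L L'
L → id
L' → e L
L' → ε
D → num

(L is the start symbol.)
To find M[L', $], we find productions for L' where $ is in the predict set (PREDICT(N → α) = (FIRST(α) \ {ε}) ∪ (FOLLOW(N) if α ⇒* ε)).

Relevant sets:
  FOLLOW(L') = { $, 'e' }

L' → e L: PREDICT = { 'e' }
L' → ε: PREDICT = { $, 'e' }
  $ is in predict set, so this production goes in M[L', $]

M[L', $] = L' → ε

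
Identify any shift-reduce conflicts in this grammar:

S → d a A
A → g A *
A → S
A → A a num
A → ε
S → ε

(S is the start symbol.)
Yes — I0: [S → .] vs [S → . d a A]; I3: [A → .] vs [A → . g A *]; I4: [S → d a A .] vs [A → A . a num]; I6: [A → .] vs [A → . g A *]

A shift-reduce conflict occurs when an LR(0) state has both:
  - a complete (reduce) item [A → α .] (dot at the end), and
  - a shift item [B → β . c γ] (dot before a terminal).

Augment with S' → S and build the canonical LR(0) collection (I0 = CLOSURE({[S' → . S]}), then GOTO on every symbol after a dot until no new states appear). It has 11 states:
  I0: { [S → . d a A], [S → .], [S' → . S] }  — shift, reduce
  I1: { [S' → S .] }  — accept
  I2: { [S → d . a A] }  — shift
  I3: { [A → . A a num], [A → . S], [A → . g A *], [A → .], [S → . d a A], [S → .], [S → d a . A] }  — shift, 2 reduces
  I4: { [A → A . a num], [S → d a A .] }  — shift, reduce
  I5: { [A → S .] }  — reduce
  I6: { [A → . A a num], [A → . S], [A → . g A *], [A → .], [A → g . A *], [S → . d a A], [S → .] }  — shift, 2 reduces
  I7: { [A → A . a num], [A → g A . *] }  — shift
  I8: { [A → g A * .] }  — reduce
  I9: { [A → A a . num] }  — shift
  I10: { [A → A a num .] }  — reduce

I0 contains reduce item [S → .] and shift item [S → . d a A] — shift-reduce conflict.
I3 contains reduce items [A → .], [S → .] and shift items [A → . g A *], [S → . d a A] — shift-reduce conflict.
I4 contains reduce item [S → d a A .] and shift item [A → A . a num] — shift-reduce conflict.
I6 contains reduce items [A → .], [S → .] and shift items [A → . g A *], [S → . d a A] — shift-reduce conflict.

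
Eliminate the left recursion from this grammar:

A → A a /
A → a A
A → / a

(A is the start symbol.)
A is directly left-recursive. The standard transformation for
  A → A α₁ | ... | A α_m | β₁ | ... | β_n
is
  A  → β₁ A' | ... | β_n A'
  A' → α₁ A' | ... | α_m A' | ε

A → a A becomes A → a A A'
A → / a becomes A → / a A'
A → A a / becomes A' → a / A'
Add A' → ε

Resulting grammar:
A → a A A'
A → / a A'
A' → a / A'
A' → ε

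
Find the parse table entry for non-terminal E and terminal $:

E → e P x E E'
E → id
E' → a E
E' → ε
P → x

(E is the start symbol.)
To find M[E, $], we find productions for E where $ is in the predict set (PREDICT(N → α) = (FIRST(α) \ {ε}) ∪ (FOLLOW(N) if α ⇒* ε)).

E → e P x E E': PREDICT = { 'e' }
E → id: PREDICT = { 'id' }

M[E, $] is empty (no production applies)

Answer: Empty (error entry)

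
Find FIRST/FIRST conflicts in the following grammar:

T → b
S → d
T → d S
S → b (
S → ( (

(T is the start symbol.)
Productions for T:
  T → b: FIRST = { 'b' }
  T → d S: FIRST = { 'd' }
Productions for S:
  S → d: FIRST = { 'd' }
  S → b (: FIRST = { 'b' }
  S → ( (: FIRST = { '(' }

All alternatives of each non-terminal have pairwise disjoint FIRST sets.

Answer: No FIRST/FIRST conflicts.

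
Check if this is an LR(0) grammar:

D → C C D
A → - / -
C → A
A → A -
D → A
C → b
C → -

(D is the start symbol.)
No. Shift-reduce conflict between [C → - .] and [A → - . / -]

A grammar is LR(0) if no state in the canonical LR(0) collection has:
  - both a shift item (dot before a terminal) and a complete item (shift-reduce conflict), or
  - two or more complete items (reduce-reduce conflict; the accept item [D' → D .] counts as a complete item here).

Augment with D' → D and build the canonical LR(0) collection (I0 = CLOSURE({[D' → . D]}), then GOTO on every symbol after a dot until no new states appear). It has 12 states:
  I0: { [A → . - / -], [A → . A -], [C → . -], [C → . A], [C → . b], [D → . A], [D → . C C D], [D' → . D] }  — shift
  I1: { [A → - . / -], [C → - .] }  — shift, reduce
  I2: { [A → A . -], [C → A .], [D → A .] }  — shift, 2 reduces
  I3: { [A → . - / -], [A → . A -], [C → . -], [C → . A], [C → . b], [D → C . C D] }  — shift
  I4: { [D' → D .] }  — accept
  I5: { [C → b .] }  — reduce
  I6: { [A → A . -], [C → A .] }  — shift, reduce
  I7: { [A → . - / -], [A → . A -], [C → . -], [C → . A], [C → . b], [D → . A], [D → . C C D], [D → C C . D] }  — shift
  I8: { [D → C C D .] }  — reduce
  I9: { [A → A - .] }  — reduce
  I10: { [A → - / . -] }  — shift
  I11: { [A → - / - .] }  — reduce

Conflict in state I1:
  Shift-reduce conflict between [C → - .] and [A → - . / -]
So the grammar is NOT LR(0).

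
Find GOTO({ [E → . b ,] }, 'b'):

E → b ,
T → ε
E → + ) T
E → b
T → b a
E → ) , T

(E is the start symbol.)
{ [E → b . ,] }

GOTO(I, 'b') = CLOSURE({ [A → αX.β] : [A → α.Xβ] ∈ I, X = 'b' })

Items with dot before 'b', with the dot advanced:
  [E → . b ,] → [E → b . ,]
Closure adds nothing (no advanced item has the dot before a non-terminal).

GOTO = { [E → b . ,] }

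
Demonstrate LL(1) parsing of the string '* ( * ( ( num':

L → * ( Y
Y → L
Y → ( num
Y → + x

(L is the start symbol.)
LL(1) parsing maintains a stack (initially the start symbol over $) and the input. At each step: if the stack top is a terminal, match it against the current input token; if it is a non-terminal N, replace it with the RHS of M[N, lookahead] (the unique production whose predict set contains the lookahead).

Stack is shown with the top on the left.

Stack    Input            Action
--------------------------------
L $      * ( * ( ( num $  output L → * ( Y
* ( Y $  * ( * ( ( num $  match '*'
( Y $    ( * ( ( num $    match '('
Y $      * ( ( num $      output Y → L
L $      * ( ( num $      output L → * ( Y
* ( Y $  * ( ( num $      match '*'
( Y $    ( ( num $        match '('
Y $      ( num $          output Y → ( num
( num $  ( num $          match '('
num $    num $            match 'num'
$        $                accept

The string is accepted.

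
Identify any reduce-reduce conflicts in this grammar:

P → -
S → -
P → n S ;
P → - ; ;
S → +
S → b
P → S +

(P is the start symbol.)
Augment with P' → P and build the canonical LR(0) collection (I0 = CLOSURE({[P' → . P]}), then GOTO on every symbol after a dot until no new states appear). It has 13 states:
  I0: { [P → . - ; ;], [P → . -], [P → . S +], [P → . n S ;], [P' → . P], [S → . +], [S → . -], [S → . b] }  — shift
  I1: { [S → + .] }  — reduce
  I2: { [P → - . ; ;], [P → - .], [S → - .] }  — shift, 2 reduces
  I3: { [P' → P .] }  — accept
  I4: { [P → S . +] }  — shift
  I5: { [S → b .] }  — reduce
  I6: { [P → n . S ;], [S → . +], [S → . -], [S → . b] }  — shift
  I7: { [S → - .] }  — reduce
  I8: { [P → n S . ;] }  — shift
  I9: { [P → n S ; .] }  — reduce
  I10: { [P → S + .] }  — reduce
  I11: { [P → - ; . ;] }  — shift
  I12: { [P → - ; ; .] }  — reduce

I2 contains complete items [P → - .], [S → - .] — reduce-reduce conflict.

Answer: Yes — I2: [P → - .] vs [S → - .]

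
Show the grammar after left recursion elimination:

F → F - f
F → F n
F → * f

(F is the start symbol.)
F → * f F'
F' → - f F'
F' → n F'
F' → ε

F is directly left-recursive. The standard transformation for
  A → A α₁ | ... | A α_m | β₁ | ... | β_n
is
  A  → β₁ A' | ... | β_n A'
  A' → α₁ A' | ... | α_m A' | ε

F → * f becomes F → * f F'
F → F - f becomes F' → - f F'
F → F n becomes F' → n F'
Add F' → ε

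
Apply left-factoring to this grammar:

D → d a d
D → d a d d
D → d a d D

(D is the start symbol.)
Left-factoring transforms A → αβ₁ | αβ₂ into A → αA' and A' → β₁ | β₂
(α is the longest common prefix among the alternatives). Repeat until
no nonterminal has two alternatives with a common prefix.

Round 1: D has alternatives sharing prefix 'd a d'. Introduce D': D → d a d D'
  Add: D' → ε
  Add: D' → d
  Add: D' → D

No remaining common prefixes — done.

Resulting grammar:
D → d a d D'
D' → ε
D' → d
D' → D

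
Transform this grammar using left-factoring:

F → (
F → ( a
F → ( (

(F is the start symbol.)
Left-factoring transforms A → αβ₁ | αβ₂ into A → αA' and A' → β₁ | β₂
(α is the longest common prefix among the alternatives). Repeat until
no nonterminal has two alternatives with a common prefix.

Round 1: F has alternatives sharing prefix '('. Introduce F': F → ( F'
  Add: F' → ε
  Add: F' → a
  Add: F' → (

No remaining common prefixes — done.

Resulting grammar:
F → ( F'
F' → ε
F' → a
F' → (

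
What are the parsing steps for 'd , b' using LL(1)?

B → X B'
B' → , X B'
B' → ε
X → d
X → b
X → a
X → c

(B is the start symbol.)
Stack is shown with the top on the left.

Stack     Input    Action
-------------------------
B $       d , b $  output B → X B'
X B' $    d , b $  output X → d
d B' $    d , b $  match 'd'
B' $      , b $    output B' → , X B'
, X B' $  , b $    match ','
X B' $    b $      output X → b
b B' $    b $      match 'b'
B' $      $        output B' → ε
$         $        accept

The string is accepted.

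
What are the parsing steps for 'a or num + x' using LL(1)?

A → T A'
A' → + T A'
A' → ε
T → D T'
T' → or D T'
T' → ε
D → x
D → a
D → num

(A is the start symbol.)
LL(1) parsing maintains a stack (initially the start symbol over $) and the input. At each step: if the stack top is a terminal, match it against the current input token; if it is a non-terminal N, replace it with the RHS of M[N, lookahead] (the unique production whose predict set contains the lookahead).

Stack is shown with the top on the left.

Stack         Input           Action
------------------------------------
A $           a or num + x $  output A → T A'
T A' $        a or num + x $  output T → D T'
D T' A' $     a or num + x $  output D → a
a T' A' $     a or num + x $  match 'a'
T' A' $       or num + x $    output T' → or D T'
or D T' A' $  or num + x $    match 'or'
D T' A' $     num + x $       output D → num
num T' A' $   num + x $       match 'num'
T' A' $       + x $           output T' → ε
A' $          + x $           output A' → + T A'
+ T A' $      + x $           match '+'
T A' $        x $             output T → D T'
D T' A' $     x $             output D → x
x T' A' $     x $             match 'x'
T' A' $       $               output T' → ε
A' $          $               output A' → ε
$             $               accept

The string is accepted.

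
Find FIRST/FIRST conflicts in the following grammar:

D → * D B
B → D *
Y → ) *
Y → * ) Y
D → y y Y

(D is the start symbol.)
Productions for D:
  D → * D B: FIRST = { '*' }
  D → y y Y: FIRST = { 'y' }
Productions for Y:
  Y → ) *: FIRST = { ')' }
  Y → * ) Y: FIRST = { '*' }
B has only one production, so no FIRST/FIRST conflict is possible there.

All alternatives of each non-terminal have pairwise disjoint FIRST sets.

Answer: No FIRST/FIRST conflicts.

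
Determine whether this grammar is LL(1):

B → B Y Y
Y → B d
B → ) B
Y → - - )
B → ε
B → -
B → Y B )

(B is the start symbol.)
Relevant sets:
  FIRST(B) = { ')', '-', 'd', ε }
  FIRST(Y) = { ')', '-', 'd' }
  FOLLOW(B) = { $, ')', '-', 'd' }

For B:
  PREDICT(B → B Y Y) = { ')', '-', 'd' }
  PREDICT(B → ')' B) = { ')' }
  PREDICT(B → ε) = { $, ')', '-', 'd' }
  PREDICT(B → '-') = { '-' }
  PREDICT(B → Y B ')') = { ')', '-', 'd' }
For Y:
  PREDICT(Y → B d) = { ')', '-', 'd' }
  PREDICT(Y → '-' '-' ')') = { '-' }

Conflict found: Predict set conflict for B: { ')' }
The grammar is NOT LL(1).

Answer: No. Predict set conflict for B: { ')' }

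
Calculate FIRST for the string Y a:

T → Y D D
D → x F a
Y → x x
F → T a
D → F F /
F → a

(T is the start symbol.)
FIRST sets of the non-terminals involved (from the grammar, by fixed-point iteration):
  FIRST(Y) = { 'x' }

To compute FIRST(Y a), process the symbols left to right:
Symbol Y is a non-terminal. Add FIRST(Y) \ {ε} = { 'x' }
Y is not nullable (ε ∉ FIRST(Y)), so stop here.
FIRST(Y a) = { 'x' }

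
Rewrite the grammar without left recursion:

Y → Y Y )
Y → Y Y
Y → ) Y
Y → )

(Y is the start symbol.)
Y is directly left-recursive. The standard transformation for
  A → A α₁ | ... | A α_m | β₁ | ... | β_n
is
  A  → β₁ A' | ... | β_n A'
  A' → α₁ A' | ... | α_m A' | ε

Y → ) Y becomes Y → ) Y Y'
Y → ) becomes Y → ) Y'
Y → Y Y ) becomes Y' → Y ) Y'
Y → Y Y becomes Y' → Y Y'
Add Y' → ε

Resulting grammar:
Y → ) Y Y'
Y → ) Y'
Y' → Y ) Y'
Y' → Y Y'
Y' → ε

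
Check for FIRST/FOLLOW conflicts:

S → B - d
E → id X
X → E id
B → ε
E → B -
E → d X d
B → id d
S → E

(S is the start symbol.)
No FIRST/FOLLOW conflicts.

A FIRST/FOLLOW conflict occurs when a non-terminal N has a nullable alternative N → β (β ⇒* ε) and another alternative N → α with FIRST(α) ∩ FOLLOW(N) ≠ ∅: on such a lookahead the parser cannot decide between expanding α and letting N vanish via β.

Nullable non-terminals: B.

B: nullable alternative(s) B → ε; FOLLOW(B) = { '-' }
  B → ε: FIRST \ {ε} = { } — this is the only nullable alternative, skip
  B → id d: FIRST \ {ε} = { 'id' } — disjoint from FOLLOW(B)

E, S, X have no nullable alternative, so no FIRST/FOLLOW check is needed there.

No FIRST/FOLLOW conflicts found.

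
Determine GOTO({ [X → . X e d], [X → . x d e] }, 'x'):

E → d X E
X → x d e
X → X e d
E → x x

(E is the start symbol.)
{ [X → x . d e] }

GOTO(I, 'x') = CLOSURE({ [A → αX.β] : [A → α.Xβ] ∈ I, X = 'x' })

Items with dot before 'x', with the dot advanced:
  [X → . x d e] → [X → x . d e]
Closure adds nothing (no advanced item has the dot before a non-terminal).

GOTO = { [X → x . d e] }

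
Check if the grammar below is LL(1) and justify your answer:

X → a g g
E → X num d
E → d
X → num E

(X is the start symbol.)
Yes, the grammar is LL(1).

A grammar is LL(1) if for each non-terminal N with multiple productions, the predict sets of those productions are pairwise disjoint, where PREDICT(N → α) = (FIRST(α) \ {ε}) ∪ (FOLLOW(N) if α ⇒* ε).

Relevant sets:
  FIRST(X) = { 'a', 'num' }

For X:
  PREDICT(X → a g g) = { 'a' }
  PREDICT(X → num E) = { 'num' }
For E:
  PREDICT(E → X num d) = { 'a', 'num' }
  PREDICT(E → d) = { 'd' }

All predict sets are disjoint. The grammar IS LL(1).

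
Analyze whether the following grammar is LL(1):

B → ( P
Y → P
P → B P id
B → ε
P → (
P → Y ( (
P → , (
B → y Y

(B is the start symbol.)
No. Predict set conflict for B: { '(' }

A grammar is LL(1) if for each non-terminal N with multiple productions, the predict sets of those productions are pairwise disjoint, where PREDICT(N → α) = (FIRST(α) \ {ε}) ∪ (FOLLOW(N) if α ⇒* ε).

Relevant sets:
  FIRST(B) = { '(', 'y', ε }
  FIRST(P) = { '(', ',', 'y' }
  FIRST(Y) = { '(', ',', 'y' }
  FOLLOW(B) = { $, '(', ',', 'y' }

For B:
  PREDICT(B → '(' P) = { '(' }
  PREDICT(B → ε) = { $, '(', ',', 'y' }
  PREDICT(B → y Y) = { 'y' }
For P:
  PREDICT(P → B P id) = { '(', ',', 'y' }
  PREDICT(P → '(') = { '(' }
  PREDICT(P → Y '(' '(') = { '(', ',', 'y' }
  PREDICT(P → ',' '(') = { ',' }
Y has a single production, so nothing to check there.

Conflict found: Predict set conflict for B: { '(' }
The grammar is NOT LL(1).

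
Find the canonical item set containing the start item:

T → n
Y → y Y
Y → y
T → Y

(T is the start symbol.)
First, augment the grammar with T' → T
I₀ = CLOSURE({ [T' → . T] }):
  [T' → . T] has the dot before T: add [T → . n], [T → . Y]
  [T → . Y] has the dot before Y: add [Y → . y Y], [Y → . y]
No further items can be added.

I₀ = { [T → . Y], [T → . n], [T' → . T], [Y → . y Y], [Y → . y] }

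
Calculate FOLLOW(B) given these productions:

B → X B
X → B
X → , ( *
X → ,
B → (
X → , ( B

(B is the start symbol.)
To compute FOLLOW(B), find every occurrence of B on a right-hand side N → α B β: add FIRST(β) \ {ε}, and if β is empty or nullable also add FOLLOW(N). Iterate to a fixed point.

B is the start symbol, so $ ∈ FOLLOW(B).
In B → X B: B is at the end; this adds FOLLOW(B) to itself — nothing new
In X → B: B is at the end, add FOLLOW(X)
In X → , ( B: B is at the end, add FOLLOW(X)

The FOLLOW sets referred to above (computed the same way, to a fixed point):
  FOLLOW(X) = { '(', ',' }

Taking the union: FOLLOW(B) = { $, '(', ',' }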